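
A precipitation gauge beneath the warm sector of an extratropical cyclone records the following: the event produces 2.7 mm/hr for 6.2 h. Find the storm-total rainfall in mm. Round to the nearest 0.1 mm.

Total = Σ Rᵢ Δtᵢ = 2.7 × 6.2
      = 16.74 = 16.7 mm.

total ≈ 16.7 mm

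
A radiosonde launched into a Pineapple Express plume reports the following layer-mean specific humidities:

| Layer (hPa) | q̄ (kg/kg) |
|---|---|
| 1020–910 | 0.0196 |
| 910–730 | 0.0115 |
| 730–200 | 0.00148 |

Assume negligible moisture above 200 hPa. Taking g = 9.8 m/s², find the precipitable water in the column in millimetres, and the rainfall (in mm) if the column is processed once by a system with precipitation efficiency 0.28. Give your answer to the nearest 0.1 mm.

PW ≈ 51.1 mm; rainfall ≈ 14.3 mm

Precipitable water is the column-integrated vapour mass per unit area: PW = (1/g) Σ q̄ Δp, with q in kg/kg and Δp in Pa (1 kg/m² of water = 1 mm).
Layer 1020–910 hPa: Δp = 110 hPa = 11000 Pa, q̄ = 0.0196 kg/kg → 0.0196 × 11000 / 9.8 = 22.00 mm
Layer 910–730 hPa: Δp = 180 hPa = 18000 Pa, q̄ = 0.0115 kg/kg → 0.0115 × 18000 / 9.8 = 21.12 mm
Layer 730–200 hPa: Δp = 530 hPa = 53000 Pa, q̄ = 0.00148 kg/kg → 0.00148 × 53000 / 9.8 = 8.00 mm
PW = 22.00 + 21.12 + 8.00 = 51.12 ≈ 51.1 mm.
Rainfall = ε × PW = 0.28 × 51.1 = 14.3 mm.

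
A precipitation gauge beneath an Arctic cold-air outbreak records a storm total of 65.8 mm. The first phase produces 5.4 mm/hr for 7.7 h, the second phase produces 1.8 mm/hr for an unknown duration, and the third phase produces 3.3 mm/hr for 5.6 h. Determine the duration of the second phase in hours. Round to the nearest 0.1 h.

duration ≈ 3.2 h

Known phases: 5.4 × 7.7 + 3.3 × 5.6 = 41.58 + 18.48 = 60.06 mm.
Remaining depth = 65.8 − 60.06 = 5.74 mm.
Duration = 5.74 / 1.8 = 3.2 h.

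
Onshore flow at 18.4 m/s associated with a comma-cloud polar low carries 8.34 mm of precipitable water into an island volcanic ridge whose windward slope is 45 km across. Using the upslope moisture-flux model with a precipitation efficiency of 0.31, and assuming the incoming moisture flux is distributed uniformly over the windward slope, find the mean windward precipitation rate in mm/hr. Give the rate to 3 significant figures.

R ≈ 3.81 mm/hr

Incoming column moisture flux per unit ridge length: F = V × PW = 18.4 × 8.34 = 153.456 mm·m/s.
Spread over the 45 km slope with efficiency ε = 0.31: R = ε·F/W = 0.31 × 153.456 / 45000 m = 1.057e-03 mm/s.
R = 1.057e-03 × 3600 = 3.81 mm/hr.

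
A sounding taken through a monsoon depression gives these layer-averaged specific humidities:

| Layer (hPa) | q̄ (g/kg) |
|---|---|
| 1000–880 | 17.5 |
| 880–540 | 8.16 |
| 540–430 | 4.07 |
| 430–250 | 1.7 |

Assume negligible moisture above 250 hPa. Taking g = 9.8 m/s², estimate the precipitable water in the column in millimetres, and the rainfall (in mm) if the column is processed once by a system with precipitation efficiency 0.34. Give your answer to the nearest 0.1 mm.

Precipitable water is the column-integrated vapour mass per unit area: PW = (1/g) Σ q̄ Δp, with q in kg/kg and Δp in Pa (1 kg/m² of water = 1 mm).
Layer 1000–880 hPa: Δp = 120 hPa = 12000 Pa, q̄ = 0.0175 kg/kg → 0.0175 × 12000 / 9.8 = 21.43 mm
Layer 880–540 hPa: Δp = 340 hPa = 34000 Pa, q̄ = 0.00816 kg/kg → 0.00816 × 34000 / 9.8 = 28.31 mm
Layer 540–430 hPa: Δp = 110 hPa = 11000 Pa, q̄ = 0.00407 kg/kg → 0.00407 × 11000 / 9.8 = 4.57 mm
Layer 430–250 hPa: Δp = 180 hPa = 18000 Pa, q̄ = 0.0017 kg/kg → 0.0017 × 18000 / 9.8 = 3.12 mm
PW = 21.43 + 28.31 + 4.57 + 3.12 = 57.43 ≈ 57.4 mm.
Rainfall = ε × PW = 0.34 × 57.4 = 19.5 mm.

PW ≈ 57.4 mm; rainfall ≈ 19.5 mm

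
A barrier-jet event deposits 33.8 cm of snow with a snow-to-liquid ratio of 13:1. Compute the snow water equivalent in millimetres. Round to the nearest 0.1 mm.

SWE ≈ 26.0 mm

SWE = snow depth / ratio = 33.8 cm / 13 = 2.600 cm = 26.0 mm.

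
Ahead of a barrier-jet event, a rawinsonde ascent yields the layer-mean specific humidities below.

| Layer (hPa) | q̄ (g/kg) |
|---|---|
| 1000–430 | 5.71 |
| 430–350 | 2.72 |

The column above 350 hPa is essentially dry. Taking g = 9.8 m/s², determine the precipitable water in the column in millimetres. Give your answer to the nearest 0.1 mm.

PW ≈ 35.4 mm

Precipitable water is the column-integrated vapour mass per unit area: PW = (1/g) Σ q̄ Δp, with q in kg/kg and Δp in Pa (1 kg/m² of water = 1 mm).
Layer 1000–430 hPa: Δp = 570 hPa = 57000 Pa, q̄ = 0.00571 kg/kg → 0.00571 × 57000 / 9.8 = 33.21 mm
Layer 430–350 hPa: Δp = 80 hPa = 8000 Pa, q̄ = 0.00272 kg/kg → 0.00272 × 8000 / 9.8 = 2.22 mm
PW = 33.21 + 2.22 = 35.43 ≈ 35.4 mm.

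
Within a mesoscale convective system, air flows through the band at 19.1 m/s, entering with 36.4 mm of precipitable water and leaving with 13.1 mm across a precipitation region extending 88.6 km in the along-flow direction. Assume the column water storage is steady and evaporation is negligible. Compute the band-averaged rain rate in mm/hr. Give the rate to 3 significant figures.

R ≈ 18.1 mm/hr

Column moisture flux per unit crosswind length is F = V × PW.
Inflow: F_in = 19.1 × 36.4 = 695.24 mm·m/s
Outflow: F_out = 19.1 × 13.1 = 250.21 mm·m/s
Steady-state rate R = (F_in − F_out)/L = (695.24 − 250.21) / 88600 m = 5.023e-03 mm/s.
R = 5.023e-03 × 3600 = 18.1 mm/hr.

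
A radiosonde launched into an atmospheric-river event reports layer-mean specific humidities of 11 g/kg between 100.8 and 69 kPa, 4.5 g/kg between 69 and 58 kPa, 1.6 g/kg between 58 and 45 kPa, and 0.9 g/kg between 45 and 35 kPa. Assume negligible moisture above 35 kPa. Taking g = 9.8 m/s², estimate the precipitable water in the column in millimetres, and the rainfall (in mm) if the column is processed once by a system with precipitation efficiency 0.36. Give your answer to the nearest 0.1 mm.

Precipitable water is the column-integrated vapour mass per unit area: PW = (1/g) Σ q̄ Δp, with q in kg/kg and Δp in Pa (1 kg/m² of water = 1 mm).
Layer 100.8–69 kPa: Δp = 318 hPa = 31800 Pa, q̄ = 0.011 kg/kg → 0.011 × 31800 / 9.8 = 35.69 mm
Layer 69–58 kPa: Δp = 110 hPa = 11000 Pa, q̄ = 0.0045 kg/kg → 0.0045 × 11000 / 9.8 = 5.05 mm
Layer 58–45 kPa: Δp = 130 hPa = 13000 Pa, q̄ = 0.0016 kg/kg → 0.0016 × 13000 / 9.8 = 2.12 mm
Layer 45–35 kPa: Δp = 100 hPa = 10000 Pa, q̄ = 0.0009 kg/kg → 0.0009 × 10000 / 9.8 = 0.92 mm
PW = 35.69 + 5.05 + 2.12 + 0.92 = 43.78 ≈ 43.8 mm.
Rainfall = ε × PW = 0.36 × 43.8 = 15.8 mm.

PW ≈ 43.8 mm; rainfall ≈ 15.8 mm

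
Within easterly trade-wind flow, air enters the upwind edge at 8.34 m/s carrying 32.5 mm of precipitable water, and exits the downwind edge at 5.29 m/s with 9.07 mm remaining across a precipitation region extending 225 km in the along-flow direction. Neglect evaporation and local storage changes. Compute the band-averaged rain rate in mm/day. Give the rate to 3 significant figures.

Column moisture flux per unit crosswind length is F = V × PW.
Inflow: F_in = 8.34 × 32.5 = 271.05 mm·m/s
Outflow: F_out = 5.29 × 9.07 = 47.9803 mm·m/s
Steady-state rate R = (F_in − F_out)/L = (271.05 − 47.9803) / 225000 m = 9.914e-04 mm/s.
R = 9.914e-04 × 3600 × 24 = 85.7 mm/day.

R ≈ 85.7 mm/day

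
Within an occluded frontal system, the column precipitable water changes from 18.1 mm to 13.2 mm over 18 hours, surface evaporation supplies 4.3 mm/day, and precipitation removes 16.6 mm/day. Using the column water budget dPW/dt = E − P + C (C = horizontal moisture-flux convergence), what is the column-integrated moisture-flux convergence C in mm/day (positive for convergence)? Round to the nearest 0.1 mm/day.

C ≈ 5.8 mm/day

dPW/dt = (13.2 − 18.1) mm / (18/24 day) = -6.533 mm/day.
C = dPW/dt − E + P = (-6.533) − 4.3 + 16.6 = 5.8 mm/day.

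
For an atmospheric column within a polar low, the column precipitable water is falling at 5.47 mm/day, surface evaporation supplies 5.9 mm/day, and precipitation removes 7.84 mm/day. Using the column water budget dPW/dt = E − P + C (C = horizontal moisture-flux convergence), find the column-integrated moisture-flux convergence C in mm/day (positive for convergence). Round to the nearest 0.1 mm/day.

dPW/dt = -5.47 mm/day.
C = dPW/dt − E + P = (-5.47) − 5.9 + 7.84 = -3.5 mm/day.

C ≈ -3.5 mm/day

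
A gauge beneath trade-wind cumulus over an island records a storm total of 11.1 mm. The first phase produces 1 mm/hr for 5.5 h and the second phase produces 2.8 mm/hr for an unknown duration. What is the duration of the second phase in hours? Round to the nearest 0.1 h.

Known phases: 1 × 5.5 = 5.5 mm.
Remaining depth = 11.1 − 5.5 = 5.6 mm.
Duration = 5.6 / 2.8 = 2.0 h.

duration ≈ 2.0 h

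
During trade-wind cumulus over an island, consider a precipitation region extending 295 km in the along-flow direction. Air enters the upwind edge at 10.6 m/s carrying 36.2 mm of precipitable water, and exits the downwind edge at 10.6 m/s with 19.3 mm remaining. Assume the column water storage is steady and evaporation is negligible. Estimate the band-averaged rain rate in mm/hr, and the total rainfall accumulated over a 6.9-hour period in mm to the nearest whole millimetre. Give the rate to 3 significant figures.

R ≈ 2.19 mm/hr; total ≈ 15 mm

Column moisture flux per unit crosswind length is F = V × PW.
Inflow: F_in = 10.6 × 36.2 = 383.72 mm·m/s
Outflow: F_out = 10.6 × 19.3 = 204.58 mm·m/s
Steady-state rate R = (F_in − F_out)/L = (383.72 − 204.58) / 295000 m = 6.073e-04 mm/s.
R = 6.073e-04 × 3600 = 2.19 mm/hr.
Over 6.9 h: total = 2.19 × 6.9 = 15.111 ≈ 15 mm.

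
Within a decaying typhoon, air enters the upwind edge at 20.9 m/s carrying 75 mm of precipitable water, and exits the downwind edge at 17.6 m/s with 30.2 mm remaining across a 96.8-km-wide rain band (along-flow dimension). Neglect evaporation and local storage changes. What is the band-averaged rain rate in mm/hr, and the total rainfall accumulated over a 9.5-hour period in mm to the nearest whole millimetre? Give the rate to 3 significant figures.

Column moisture flux per unit crosswind length is F = V × PW.
Inflow: F_in = 20.9 × 75 = 1567.5 mm·m/s
Outflow: F_out = 17.6 × 30.2 = 531.52 mm·m/s
Steady-state rate R = (F_in − F_out)/L = (1567.5 − 531.52) / 96800 m = 1.070e-02 mm/s.
R = 1.070e-02 × 3600 = 38.5 mm/hr.
Over 9.5 h: total = 38.5 × 9.5 = 365.75 ≈ 366 mm.

R ≈ 38.5 mm/hr; total ≈ 366 mm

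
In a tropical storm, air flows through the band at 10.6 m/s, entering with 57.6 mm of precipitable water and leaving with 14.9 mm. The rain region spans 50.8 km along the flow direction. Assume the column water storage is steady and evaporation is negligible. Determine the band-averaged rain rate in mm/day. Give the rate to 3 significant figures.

Column moisture flux per unit crosswind length is F = V × PW.
Inflow: F_in = 10.6 × 57.6 = 610.56 mm·m/s
Outflow: F_out = 10.6 × 14.9 = 157.94 mm·m/s
Steady-state rate R = (F_in − F_out)/L = (610.56 − 157.94) / 50800 m = 8.910e-03 mm/s.
R = 8.910e-03 × 3600 × 24 = 770 mm/day.

R ≈ 770 mm/day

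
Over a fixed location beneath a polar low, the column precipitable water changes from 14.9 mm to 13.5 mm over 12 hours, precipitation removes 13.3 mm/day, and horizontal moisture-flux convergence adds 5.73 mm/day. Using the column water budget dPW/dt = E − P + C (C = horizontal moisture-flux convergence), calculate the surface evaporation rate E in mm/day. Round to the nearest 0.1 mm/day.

E ≈ 4.8 mm/day

dPW/dt = (13.5 − 14.9) mm / (12/24 day) = -2.800 mm/day.
E = dPW/dt + P − C = (-2.800) + 13.3 − (5.73) = 4.8 mm/day.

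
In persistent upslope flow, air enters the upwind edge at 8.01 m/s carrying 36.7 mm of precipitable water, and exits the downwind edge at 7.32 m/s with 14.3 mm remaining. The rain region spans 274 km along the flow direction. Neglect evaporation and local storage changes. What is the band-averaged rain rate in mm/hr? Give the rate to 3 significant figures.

R ≈ 2.49 mm/hr

Column moisture flux per unit crosswind length is F = V × PW.
Inflow: F_in = 8.01 × 36.7 = 293.967 mm·m/s
Outflow: F_out = 7.32 × 14.3 = 104.676 mm·m/s
Steady-state rate R = (F_in − F_out)/L = (293.967 − 104.676) / 274000 m = 6.908e-04 mm/s.
R = 6.908e-04 × 3600 = 2.49 mm/hr.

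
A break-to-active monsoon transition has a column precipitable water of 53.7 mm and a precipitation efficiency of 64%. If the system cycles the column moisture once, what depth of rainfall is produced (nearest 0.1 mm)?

Rainfall = ε × PW = 0.64 × 53.7 = 34.4 mm.

rainfall ≈ 34.4 mm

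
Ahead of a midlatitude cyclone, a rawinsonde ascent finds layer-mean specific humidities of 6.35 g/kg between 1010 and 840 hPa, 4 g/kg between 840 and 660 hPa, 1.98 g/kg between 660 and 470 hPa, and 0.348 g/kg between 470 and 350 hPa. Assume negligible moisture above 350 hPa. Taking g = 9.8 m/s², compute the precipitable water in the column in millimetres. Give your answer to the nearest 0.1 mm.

PW ≈ 22.6 mm

Precipitable water is the column-integrated vapour mass per unit area: PW = (1/g) Σ q̄ Δp, with q in kg/kg and Δp in Pa (1 kg/m² of water = 1 mm).
Layer 1010–840 hPa: Δp = 170 hPa = 17000 Pa, q̄ = 0.00635 kg/kg → 0.00635 × 17000 / 9.8 = 11.02 mm
Layer 840–660 hPa: Δp = 180 hPa = 18000 Pa, q̄ = 0.004 kg/kg → 0.004 × 18000 / 9.8 = 7.35 mm
Layer 660–470 hPa: Δp = 190 hPa = 19000 Pa, q̄ = 0.00198 kg/kg → 0.00198 × 19000 / 9.8 = 3.84 mm
Layer 470–350 hPa: Δp = 120 hPa = 12000 Pa, q̄ = 0.000348 kg/kg → 0.000348 × 12000 / 9.8 = 0.43 mm
PW = 11.02 + 7.35 + 3.84 + 0.43 = 22.64 ≈ 22.6 mm.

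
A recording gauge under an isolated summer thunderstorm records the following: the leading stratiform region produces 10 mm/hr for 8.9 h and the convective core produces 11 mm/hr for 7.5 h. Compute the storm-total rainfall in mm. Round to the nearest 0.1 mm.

Total = Σ Rᵢ Δtᵢ = 10 × 8.9 + 11 × 7.5
      = 89 + 82.5 = 171.5 mm.

total ≈ 171.5 mm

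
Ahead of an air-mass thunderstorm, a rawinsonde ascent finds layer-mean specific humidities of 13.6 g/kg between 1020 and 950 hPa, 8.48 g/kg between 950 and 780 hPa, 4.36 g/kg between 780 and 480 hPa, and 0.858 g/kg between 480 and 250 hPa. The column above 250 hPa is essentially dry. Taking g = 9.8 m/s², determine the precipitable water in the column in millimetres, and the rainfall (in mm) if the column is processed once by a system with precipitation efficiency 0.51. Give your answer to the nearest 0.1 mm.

Precipitable water is the column-integrated vapour mass per unit area: PW = (1/g) Σ q̄ Δp, with q in kg/kg and Δp in Pa (1 kg/m² of water = 1 mm).
Layer 1020–950 hPa: Δp = 70 hPa = 7000 Pa, q̄ = 0.0136 kg/kg → 0.0136 × 7000 / 9.8 = 9.71 mm
Layer 950–780 hPa: Δp = 170 hPa = 17000 Pa, q̄ = 0.00848 kg/kg → 0.00848 × 17000 / 9.8 = 14.71 mm
Layer 780–480 hPa: Δp = 300 hPa = 30000 Pa, q̄ = 0.00436 kg/kg → 0.00436 × 30000 / 9.8 = 13.35 mm
Layer 480–250 hPa: Δp = 230 hPa = 23000 Pa, q̄ = 0.000858 kg/kg → 0.000858 × 23000 / 9.8 = 2.01 mm
PW = 9.71 + 14.71 + 13.35 + 2.01 = 39.78 ≈ 39.8 mm.
Rainfall = ε × PW = 0.51 × 39.8 = 20.3 mm.

PW ≈ 39.8 mm; rainfall ≈ 20.3 mm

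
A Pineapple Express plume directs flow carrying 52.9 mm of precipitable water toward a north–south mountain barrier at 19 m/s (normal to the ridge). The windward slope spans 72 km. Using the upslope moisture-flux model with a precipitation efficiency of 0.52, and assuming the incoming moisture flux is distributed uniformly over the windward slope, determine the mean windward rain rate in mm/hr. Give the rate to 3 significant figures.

Incoming column moisture flux per unit ridge length: F = V × PW = 19 × 52.9 = 1005.1 mm·m/s.
Spread over the 72 km slope with efficiency ε = 0.52: R = ε·F/W = 0.52 × 1005.1 / 72000 m = 7.259e-03 mm/s.
R = 7.259e-03 × 3600 = 26.1 mm/hr.

R ≈ 26.1 mm/hr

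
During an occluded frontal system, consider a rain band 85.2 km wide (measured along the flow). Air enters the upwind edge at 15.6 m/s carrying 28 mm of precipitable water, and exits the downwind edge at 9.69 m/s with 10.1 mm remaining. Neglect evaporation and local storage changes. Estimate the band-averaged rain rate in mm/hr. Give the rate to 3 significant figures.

R ≈ 14.3 mm/hr

Column moisture flux per unit crosswind length is F = V × PW.
Inflow: F_in = 15.6 × 28 = 436.8 mm·m/s
Outflow: F_out = 9.69 × 10.1 = 97.869 mm·m/s
Steady-state rate R = (F_in − F_out)/L = (436.8 − 97.869) / 85200 m = 3.978e-03 mm/s.
R = 3.978e-03 × 3600 = 14.3 mm/hr.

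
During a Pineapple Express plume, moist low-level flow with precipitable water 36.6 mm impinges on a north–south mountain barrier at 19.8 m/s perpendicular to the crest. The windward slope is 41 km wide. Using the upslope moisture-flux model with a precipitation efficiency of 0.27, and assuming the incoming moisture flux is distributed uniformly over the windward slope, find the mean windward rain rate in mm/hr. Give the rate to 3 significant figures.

Incoming column moisture flux per unit ridge length: F = V × PW = 19.8 × 36.6 = 724.68 mm·m/s.
Spread over the 41 km slope with efficiency ε = 0.27: R = ε·F/W = 0.27 × 724.68 / 41000 m = 4.772e-03 mm/s.
R = 4.772e-03 × 3600 = 17.2 mm/hr.

R ≈ 17.2 mm/hr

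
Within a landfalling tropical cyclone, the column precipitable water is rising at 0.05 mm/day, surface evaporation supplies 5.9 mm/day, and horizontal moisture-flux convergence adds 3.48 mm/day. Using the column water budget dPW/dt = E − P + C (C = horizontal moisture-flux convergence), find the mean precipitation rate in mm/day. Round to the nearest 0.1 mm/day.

dPW/dt = +0.05 mm/day.
P = E + C − dPW/dt = 5.9 + (3.48) − (+0.05) = 9.3 mm/day.

P ≈ 9.3 mm/day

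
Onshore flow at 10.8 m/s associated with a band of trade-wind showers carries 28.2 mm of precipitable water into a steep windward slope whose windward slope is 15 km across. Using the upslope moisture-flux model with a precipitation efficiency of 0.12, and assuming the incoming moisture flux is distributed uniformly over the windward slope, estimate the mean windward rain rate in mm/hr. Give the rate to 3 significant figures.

R ≈ 8.77 mm/hr

Incoming column moisture flux per unit ridge length: F = V × PW = 10.8 × 28.2 = 304.56 mm·m/s.
Spread over the 15 km slope with efficiency ε = 0.12: R = ε·F/W = 0.12 × 304.56 / 15000 m = 2.436e-03 mm/s.
R = 2.436e-03 × 3600 = 8.77 mm/hr.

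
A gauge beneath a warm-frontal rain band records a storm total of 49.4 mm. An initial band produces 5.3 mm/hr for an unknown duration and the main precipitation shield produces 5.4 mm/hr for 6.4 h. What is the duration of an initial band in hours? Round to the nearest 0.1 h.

duration ≈ 2.8 h

Known phases: 5.4 × 6.4 = 34.56 mm.
Remaining depth = 49.4 − 34.56 = 14.84 mm.
Duration = 14.84 / 5.3 = 2.8 h.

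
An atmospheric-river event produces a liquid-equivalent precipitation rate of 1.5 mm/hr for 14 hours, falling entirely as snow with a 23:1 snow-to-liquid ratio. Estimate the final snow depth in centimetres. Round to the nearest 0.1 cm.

Liquid-equivalent depth = 1.5 × 14 = 21 mm.
Snow depth = 21 mm × 23 = 483 mm = 48.3 cm.

snow depth ≈ 48.3 cm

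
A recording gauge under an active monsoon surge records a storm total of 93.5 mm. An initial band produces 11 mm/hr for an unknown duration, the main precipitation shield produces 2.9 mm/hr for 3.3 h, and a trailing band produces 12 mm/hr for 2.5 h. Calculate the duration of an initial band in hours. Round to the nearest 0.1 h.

duration ≈ 4.9 h

Known phases: 2.9 × 3.3 + 12 × 2.5 = 9.57 + 30 = 39.57 mm.
Remaining depth = 93.5 − 39.57 = 53.93 mm.
Duration = 53.93 / 11 = 4.9 h.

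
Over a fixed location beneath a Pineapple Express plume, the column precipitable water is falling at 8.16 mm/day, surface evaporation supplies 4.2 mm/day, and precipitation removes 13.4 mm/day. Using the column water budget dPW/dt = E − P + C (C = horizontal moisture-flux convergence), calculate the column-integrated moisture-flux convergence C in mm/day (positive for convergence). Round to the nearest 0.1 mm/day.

dPW/dt = -8.16 mm/day.
C = dPW/dt − E + P = (-8.16) − 4.2 + 13.4 = 1.0 mm/day.

C ≈ 1.0 mm/day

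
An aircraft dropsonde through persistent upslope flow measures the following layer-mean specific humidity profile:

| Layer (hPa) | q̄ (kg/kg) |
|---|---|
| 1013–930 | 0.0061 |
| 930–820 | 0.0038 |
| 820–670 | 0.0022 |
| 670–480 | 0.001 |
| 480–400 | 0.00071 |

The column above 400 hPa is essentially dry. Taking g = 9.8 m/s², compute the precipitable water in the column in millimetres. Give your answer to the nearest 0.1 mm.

Precipitable water is the column-integrated vapour mass per unit area: PW = (1/g) Σ q̄ Δp, with q in kg/kg and Δp in Pa (1 kg/m² of water = 1 mm).
Layer 1013–930 hPa: Δp = 83 hPa = 8300 Pa, q̄ = 0.0061 kg/kg → 0.0061 × 8300 / 9.8 = 5.17 mm
Layer 930–820 hPa: Δp = 110 hPa = 11000 Pa, q̄ = 0.0038 kg/kg → 0.0038 × 11000 / 9.8 = 4.27 mm
Layer 820–670 hPa: Δp = 150 hPa = 15000 Pa, q̄ = 0.0022 kg/kg → 0.0022 × 15000 / 9.8 = 3.37 mm
Layer 670–480 hPa: Δp = 190 hPa = 19000 Pa, q̄ = 0.001 kg/kg → 0.001 × 19000 / 9.8 = 1.94 mm
Layer 480–400 hPa: Δp = 80 hPa = 8000 Pa, q̄ = 0.00071 kg/kg → 0.00071 × 8000 / 9.8 = 0.58 mm
PW = 5.17 + 4.27 + 3.37 + 1.94 + 0.58 = 15.33 ≈ 15.3 mm.

PW ≈ 15.3 mm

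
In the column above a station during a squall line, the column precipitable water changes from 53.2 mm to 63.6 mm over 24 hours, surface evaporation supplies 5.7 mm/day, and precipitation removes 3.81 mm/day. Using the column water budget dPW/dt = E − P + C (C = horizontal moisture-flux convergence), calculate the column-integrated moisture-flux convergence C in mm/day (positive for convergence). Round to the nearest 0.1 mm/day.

C ≈ 8.5 mm/day

dPW/dt = (63.6 − 53.2) mm / (24/24 day) = +10.400 mm/day.
C = dPW/dt − E + P = (+10.400) − 5.7 + 3.81 = 8.5 mm/day.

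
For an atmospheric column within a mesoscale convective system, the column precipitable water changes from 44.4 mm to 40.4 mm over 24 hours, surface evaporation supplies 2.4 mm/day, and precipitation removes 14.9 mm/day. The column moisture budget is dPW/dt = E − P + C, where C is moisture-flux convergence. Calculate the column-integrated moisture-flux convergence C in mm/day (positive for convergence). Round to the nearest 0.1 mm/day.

dPW/dt = (40.4 − 44.4) mm / (24/24 day) = -4.000 mm/day.
C = dPW/dt − E + P = (-4.000) − 2.4 + 14.9 = 8.5 mm/day.

C ≈ 8.5 mm/day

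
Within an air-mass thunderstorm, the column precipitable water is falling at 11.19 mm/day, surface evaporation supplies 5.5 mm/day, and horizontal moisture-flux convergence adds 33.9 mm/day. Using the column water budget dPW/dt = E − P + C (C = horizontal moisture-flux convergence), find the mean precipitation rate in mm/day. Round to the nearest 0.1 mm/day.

P ≈ 50.6 mm/day

dPW/dt = -11.19 mm/day.
P = E + C − dPW/dt = 5.5 + (33.9) − (-11.19) = 50.6 mm/day.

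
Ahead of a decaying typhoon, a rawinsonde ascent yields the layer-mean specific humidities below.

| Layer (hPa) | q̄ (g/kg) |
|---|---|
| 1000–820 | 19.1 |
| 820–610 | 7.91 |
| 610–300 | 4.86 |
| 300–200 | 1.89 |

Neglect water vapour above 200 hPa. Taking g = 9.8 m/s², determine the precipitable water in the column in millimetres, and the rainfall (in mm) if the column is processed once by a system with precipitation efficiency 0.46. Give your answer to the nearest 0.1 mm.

Precipitable water is the column-integrated vapour mass per unit area: PW = (1/g) Σ q̄ Δp, with q in kg/kg and Δp in Pa (1 kg/m² of water = 1 mm).
Layer 1000–820 hPa: Δp = 180 hPa = 18000 Pa, q̄ = 0.0191 kg/kg → 0.0191 × 18000 / 9.8 = 35.08 mm
Layer 820–610 hPa: Δp = 210 hPa = 21000 Pa, q̄ = 0.00791 kg/kg → 0.00791 × 21000 / 9.8 = 16.95 mm
Layer 610–300 hPa: Δp = 310 hPa = 31000 Pa, q̄ = 0.00486 kg/kg → 0.00486 × 31000 / 9.8 = 15.37 mm
Layer 300–200 hPa: Δp = 100 hPa = 10000 Pa, q̄ = 0.00189 kg/kg → 0.00189 × 10000 / 9.8 = 1.93 mm
PW = 35.08 + 16.95 + 15.37 + 1.93 = 69.33 ≈ 69.3 mm.
Rainfall = ε × PW = 0.46 × 69.3 = 31.9 mm.

PW ≈ 69.3 mm; rainfall ≈ 31.9 mm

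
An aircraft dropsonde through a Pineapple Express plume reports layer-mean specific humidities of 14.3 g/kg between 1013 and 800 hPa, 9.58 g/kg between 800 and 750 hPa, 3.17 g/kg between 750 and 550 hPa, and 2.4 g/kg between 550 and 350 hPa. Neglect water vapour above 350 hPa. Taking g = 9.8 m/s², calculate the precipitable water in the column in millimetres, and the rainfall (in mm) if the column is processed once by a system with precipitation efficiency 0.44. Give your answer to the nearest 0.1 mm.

Precipitable water is the column-integrated vapour mass per unit area: PW = (1/g) Σ q̄ Δp, with q in kg/kg and Δp in Pa (1 kg/m² of water = 1 mm).
Layer 1013–800 hPa: Δp = 213 hPa = 21300 Pa, q̄ = 0.0143 kg/kg → 0.0143 × 21300 / 9.8 = 31.08 mm
Layer 800–750 hPa: Δp = 50 hPa = 5000 Pa, q̄ = 0.00958 kg/kg → 0.00958 × 5000 / 9.8 = 4.89 mm
Layer 750–550 hPa: Δp = 200 hPa = 20000 Pa, q̄ = 0.00317 kg/kg → 0.00317 × 20000 / 9.8 = 6.47 mm
Layer 550–350 hPa: Δp = 200 hPa = 20000 Pa, q̄ = 0.0024 kg/kg → 0.0024 × 20000 / 9.8 = 4.90 mm
PW = 31.08 + 4.89 + 6.47 + 4.90 = 47.34 ≈ 47.3 mm.
Rainfall = ε × PW = 0.44 × 47.3 = 20.8 mm.

PW ≈ 47.3 mm; rainfall ≈ 20.8 mm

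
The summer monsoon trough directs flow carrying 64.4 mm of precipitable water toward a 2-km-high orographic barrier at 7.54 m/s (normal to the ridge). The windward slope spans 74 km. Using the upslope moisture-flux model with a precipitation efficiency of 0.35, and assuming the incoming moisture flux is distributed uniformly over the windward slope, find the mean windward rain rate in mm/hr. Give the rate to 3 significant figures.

R ≈ 8.27 mm/hr

Incoming column moisture flux per unit ridge length: F = V × PW = 7.54 × 64.4 = 485.576 mm·m/s.
Spread over the 74 km slope with efficiency ε = 0.35: R = ε·F/W = 0.35 × 485.576 / 74000 m = 2.297e-03 mm/s.
R = 2.297e-03 × 3600 = 8.27 mm/hr.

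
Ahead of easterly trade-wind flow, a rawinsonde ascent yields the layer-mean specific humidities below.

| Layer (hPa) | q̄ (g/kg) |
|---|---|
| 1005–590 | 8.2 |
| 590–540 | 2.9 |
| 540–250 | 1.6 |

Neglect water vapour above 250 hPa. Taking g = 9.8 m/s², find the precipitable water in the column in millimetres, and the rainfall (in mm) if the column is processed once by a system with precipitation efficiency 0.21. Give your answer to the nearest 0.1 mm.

Precipitable water is the column-integrated vapour mass per unit area: PW = (1/g) Σ q̄ Δp, with q in kg/kg and Δp in Pa (1 kg/m² of water = 1 mm).
Layer 1005–590 hPa: Δp = 415 hPa = 41500 Pa, q̄ = 0.0082 kg/kg → 0.0082 × 41500 / 9.8 = 34.72 mm
Layer 590–540 hPa: Δp = 50 hPa = 5000 Pa, q̄ = 0.0029 kg/kg → 0.0029 × 5000 / 9.8 = 1.48 mm
Layer 540–250 hPa: Δp = 290 hPa = 29000 Pa, q̄ = 0.0016 kg/kg → 0.0016 × 29000 / 9.8 = 4.73 mm
PW = 34.72 + 1.48 + 4.73 = 40.93 ≈ 40.9 mm.
Rainfall = ε × PW = 0.21 × 40.9 = 8.6 mm.

PW ≈ 40.9 mm; rainfall ≈ 8.6 mm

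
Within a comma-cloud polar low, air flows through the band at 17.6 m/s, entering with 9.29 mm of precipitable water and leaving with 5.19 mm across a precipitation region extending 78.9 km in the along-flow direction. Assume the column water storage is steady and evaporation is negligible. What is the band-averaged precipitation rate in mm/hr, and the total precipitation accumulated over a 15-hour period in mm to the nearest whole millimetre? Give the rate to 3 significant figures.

R ≈ 3.29 mm/hr; total ≈ 49 mm

Column moisture flux per unit crosswind length is F = V × PW.
Inflow: F_in = 17.6 × 9.29 = 163.504 mm·m/s
Outflow: F_out = 17.6 × 5.19 = 91.344 mm·m/s
Steady-state rate R = (F_in − F_out)/L = (163.504 − 91.344) / 78900 m = 9.146e-04 mm/s.
R = 9.146e-04 × 3600 = 3.29 mm/hr.
Over 15 h: total = 3.29 × 15 = 49.35 ≈ 49 mm.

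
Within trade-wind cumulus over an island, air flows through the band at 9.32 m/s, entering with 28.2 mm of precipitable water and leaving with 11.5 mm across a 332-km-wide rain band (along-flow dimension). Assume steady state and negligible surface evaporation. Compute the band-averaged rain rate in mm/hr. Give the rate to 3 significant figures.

Column moisture flux per unit crosswind length is F = V × PW.
Inflow: F_in = 9.32 × 28.2 = 262.824 mm·m/s
Outflow: F_out = 9.32 × 11.5 = 107.18 mm·m/s
Steady-state rate R = (F_in − F_out)/L = (262.824 − 107.18) / 332000 m = 4.688e-04 mm/s.
R = 4.688e-04 × 3600 = 1.69 mm/hr.

R ≈ 1.69 mm/hr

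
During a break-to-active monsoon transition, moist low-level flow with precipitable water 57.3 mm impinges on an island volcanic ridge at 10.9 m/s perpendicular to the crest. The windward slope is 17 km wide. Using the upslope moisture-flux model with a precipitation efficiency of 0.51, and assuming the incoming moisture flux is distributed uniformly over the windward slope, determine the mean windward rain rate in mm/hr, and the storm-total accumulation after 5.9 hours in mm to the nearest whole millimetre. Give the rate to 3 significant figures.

R ≈ 67.5 mm/hr; total ≈ 398 mm

Incoming column moisture flux per unit ridge length: F = V × PW = 10.9 × 57.3 = 624.57 mm·m/s.
Spread over the 17 km slope with efficiency ε = 0.51: R = ε·F/W = 0.51 × 624.57 / 17000 m = 1.874e-02 mm/s.
R = 1.874e-02 × 3600 = 67.5 mm/hr.
Over 5.9 h: total = 67.5 × 5.9 = 398.25 ≈ 398 mm.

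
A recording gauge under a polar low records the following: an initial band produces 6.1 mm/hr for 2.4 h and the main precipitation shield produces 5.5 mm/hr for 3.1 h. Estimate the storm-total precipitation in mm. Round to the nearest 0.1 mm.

total ≈ 31.7 mm

Total = Σ Rᵢ Δtᵢ = 6.1 × 2.4 + 5.5 × 3.1
      = 14.64 + 17.05 = 31.7 mm.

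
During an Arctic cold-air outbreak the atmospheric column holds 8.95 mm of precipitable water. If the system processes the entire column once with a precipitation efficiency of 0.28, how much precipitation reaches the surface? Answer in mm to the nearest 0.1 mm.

Precipitation = ε × PW = 0.28 × 8.95 = 2.5 mm.

precipitation ≈ 2.5 mm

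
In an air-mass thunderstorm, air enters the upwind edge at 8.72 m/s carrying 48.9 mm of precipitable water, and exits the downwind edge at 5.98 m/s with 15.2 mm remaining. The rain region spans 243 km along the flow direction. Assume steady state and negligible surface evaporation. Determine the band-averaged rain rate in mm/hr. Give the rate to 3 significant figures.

R ≈ 4.97 mm/hr

Column moisture flux per unit crosswind length is F = V × PW.
Inflow: F_in = 8.72 × 48.9 = 426.408 mm·m/s
Outflow: F_out = 5.98 × 15.2 = 90.896 mm·m/s
Steady-state rate R = (F_in − F_out)/L = (426.408 − 90.896) / 243000 m = 1.381e-03 mm/s.
R = 1.381e-03 × 3600 = 4.97 mm/hr.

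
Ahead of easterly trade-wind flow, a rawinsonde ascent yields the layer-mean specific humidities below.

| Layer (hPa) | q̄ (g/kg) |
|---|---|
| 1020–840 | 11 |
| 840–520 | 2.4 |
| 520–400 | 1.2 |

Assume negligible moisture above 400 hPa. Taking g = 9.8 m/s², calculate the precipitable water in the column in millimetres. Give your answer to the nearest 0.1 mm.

Precipitable water is the column-integrated vapour mass per unit area: PW = (1/g) Σ q̄ Δp, with q in kg/kg and Δp in Pa (1 kg/m² of water = 1 mm).
Layer 1020–840 hPa: Δp = 180 hPa = 18000 Pa, q̄ = 0.011 kg/kg → 0.011 × 18000 / 9.8 = 20.20 mm
Layer 840–520 hPa: Δp = 320 hPa = 32000 Pa, q̄ = 0.0024 kg/kg → 0.0024 × 32000 / 9.8 = 7.84 mm
Layer 520–400 hPa: Δp = 120 hPa = 12000 Pa, q̄ = 0.0012 kg/kg → 0.0012 × 12000 / 9.8 = 1.47 mm
PW = 20.20 + 7.84 + 1.47 = 29.51 ≈ 29.5 mm.

PW ≈ 29.5 mm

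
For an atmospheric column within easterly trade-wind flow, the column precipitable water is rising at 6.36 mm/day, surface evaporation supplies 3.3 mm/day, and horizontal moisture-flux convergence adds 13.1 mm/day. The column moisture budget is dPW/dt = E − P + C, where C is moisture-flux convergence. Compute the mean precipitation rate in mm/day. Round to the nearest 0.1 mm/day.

dPW/dt = +6.36 mm/day.
P = E + C − dPW/dt = 3.3 + (13.1) − (+6.36) = 10.0 mm/day.

P ≈ 10.0 mm/day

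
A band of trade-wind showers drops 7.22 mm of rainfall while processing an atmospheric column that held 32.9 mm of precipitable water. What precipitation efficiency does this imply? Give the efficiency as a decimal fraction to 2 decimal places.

ε = rainfall / PW = 7.22 / 32.9 = 0.22.

ε ≈ 0.22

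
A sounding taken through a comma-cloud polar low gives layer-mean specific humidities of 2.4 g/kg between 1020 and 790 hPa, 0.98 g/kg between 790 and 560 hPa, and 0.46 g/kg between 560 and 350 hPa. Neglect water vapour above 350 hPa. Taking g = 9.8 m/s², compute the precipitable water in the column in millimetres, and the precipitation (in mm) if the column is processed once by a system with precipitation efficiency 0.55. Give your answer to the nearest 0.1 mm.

PW ≈ 8.9 mm; precipitation ≈ 4.9 mm

Precipitable water is the column-integrated vapour mass per unit area: PW = (1/g) Σ q̄ Δp, with q in kg/kg and Δp in Pa (1 kg/m² of water = 1 mm).
Layer 1020–790 hPa: Δp = 230 hPa = 23000 Pa, q̄ = 0.0024 kg/kg → 0.0024 × 23000 / 9.8 = 5.63 mm
Layer 790–560 hPa: Δp = 230 hPa = 23000 Pa, q̄ = 0.00098 kg/kg → 0.00098 × 23000 / 9.8 = 2.30 mm
Layer 560–350 hPa: Δp = 210 hPa = 21000 Pa, q̄ = 0.00046 kg/kg → 0.00046 × 21000 / 9.8 = 0.99 mm
PW = 5.63 + 2.30 + 0.99 = 8.92 ≈ 8.9 mm.
Precipitation = ε × PW = 0.55 × 8.9 = 4.9 mm.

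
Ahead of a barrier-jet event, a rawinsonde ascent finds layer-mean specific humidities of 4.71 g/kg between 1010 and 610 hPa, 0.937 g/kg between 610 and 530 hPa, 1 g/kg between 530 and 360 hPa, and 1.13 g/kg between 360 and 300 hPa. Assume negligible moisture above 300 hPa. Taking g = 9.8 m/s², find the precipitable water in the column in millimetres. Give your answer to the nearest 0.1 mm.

PW ≈ 22.4 mm

Precipitable water is the column-integrated vapour mass per unit area: PW = (1/g) Σ q̄ Δp, with q in kg/kg and Δp in Pa (1 kg/m² of water = 1 mm).
Layer 1010–610 hPa: Δp = 400 hPa = 40000 Pa, q̄ = 0.00471 kg/kg → 0.00471 × 40000 / 9.8 = 19.22 mm
Layer 610–530 hPa: Δp = 80 hPa = 8000 Pa, q̄ = 0.000937 kg/kg → 0.000937 × 8000 / 9.8 = 0.76 mm
Layer 530–360 hPa: Δp = 170 hPa = 17000 Pa, q̄ = 0.001 kg/kg → 0.001 × 17000 / 9.8 = 1.73 mm
Layer 360–300 hPa: Δp = 60 hPa = 6000 Pa, q̄ = 0.00113 kg/kg → 0.00113 × 6000 / 9.8 = 0.69 mm
PW = 19.22 + 0.76 + 1.73 + 0.69 = 22.40 ≈ 22.4 mm.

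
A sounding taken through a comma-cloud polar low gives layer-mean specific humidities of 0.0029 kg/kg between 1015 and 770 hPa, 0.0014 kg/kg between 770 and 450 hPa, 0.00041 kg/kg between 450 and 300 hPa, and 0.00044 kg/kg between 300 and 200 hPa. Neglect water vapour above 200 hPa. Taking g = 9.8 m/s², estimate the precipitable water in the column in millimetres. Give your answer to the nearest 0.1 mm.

PW ≈ 12.9 mm

Precipitable water is the column-integrated vapour mass per unit area: PW = (1/g) Σ q̄ Δp, with q in kg/kg and Δp in Pa (1 kg/m² of water = 1 mm).
Layer 1015–770 hPa: Δp = 245 hPa = 24500 Pa, q̄ = 0.0029 kg/kg → 0.0029 × 24500 / 9.8 = 7.25 mm
Layer 770–450 hPa: Δp = 320 hPa = 32000 Pa, q̄ = 0.0014 kg/kg → 0.0014 × 32000 / 9.8 = 4.57 mm
Layer 450–300 hPa: Δp = 150 hPa = 15000 Pa, q̄ = 0.00041 kg/kg → 0.00041 × 15000 / 9.8 = 0.63 mm
Layer 300–200 hPa: Δp = 100 hPa = 10000 Pa, q̄ = 0.00044 kg/kg → 0.00044 × 10000 / 9.8 = 0.45 mm
PW = 7.25 + 4.57 + 0.63 + 0.45 = 12.90 ≈ 12.9 mm.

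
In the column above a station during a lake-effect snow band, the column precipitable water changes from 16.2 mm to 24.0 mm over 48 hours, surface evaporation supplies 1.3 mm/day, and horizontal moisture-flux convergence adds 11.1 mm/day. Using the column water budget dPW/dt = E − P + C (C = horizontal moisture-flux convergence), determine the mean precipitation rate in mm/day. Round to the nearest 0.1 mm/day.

dPW/dt = (24.0 − 16.2) mm / (48/24 day) = +3.900 mm/day.
P = E + C − dPW/dt = 1.3 + (11.1) − (+3.900) = 8.5 mm/day.

P ≈ 8.5 mm/day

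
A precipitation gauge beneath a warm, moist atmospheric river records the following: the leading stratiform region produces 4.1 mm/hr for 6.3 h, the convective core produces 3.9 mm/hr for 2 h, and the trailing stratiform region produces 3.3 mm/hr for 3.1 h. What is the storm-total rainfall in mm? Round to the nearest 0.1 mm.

total ≈ 43.9 mm

Total = Σ Rᵢ Δtᵢ = 4.1 × 6.3 + 3.9 × 2 + 3.3 × 3.1
      = 25.83 + 7.8 + 10.23 = 43.9 mm.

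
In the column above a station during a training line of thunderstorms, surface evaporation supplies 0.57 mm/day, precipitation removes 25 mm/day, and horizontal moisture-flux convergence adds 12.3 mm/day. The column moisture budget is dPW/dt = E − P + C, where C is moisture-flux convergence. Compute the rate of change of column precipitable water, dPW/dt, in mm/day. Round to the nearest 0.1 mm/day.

dPW/dt ≈ -12.1 mm/day

dPW/dt = E − P + C = 0.57 − 25 + (12.3) = -12.1 mm/day.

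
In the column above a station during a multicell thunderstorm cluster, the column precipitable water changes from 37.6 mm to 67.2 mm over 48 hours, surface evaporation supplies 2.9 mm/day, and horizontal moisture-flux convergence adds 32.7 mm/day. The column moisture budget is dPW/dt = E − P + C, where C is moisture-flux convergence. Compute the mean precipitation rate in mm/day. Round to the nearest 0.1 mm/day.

P ≈ 20.8 mm/day

dPW/dt = (67.2 − 37.6) mm / (48/24 day) = +14.800 mm/day.
P = E + C − dPW/dt = 2.9 + (32.7) − (+14.800) = 20.8 mm/day.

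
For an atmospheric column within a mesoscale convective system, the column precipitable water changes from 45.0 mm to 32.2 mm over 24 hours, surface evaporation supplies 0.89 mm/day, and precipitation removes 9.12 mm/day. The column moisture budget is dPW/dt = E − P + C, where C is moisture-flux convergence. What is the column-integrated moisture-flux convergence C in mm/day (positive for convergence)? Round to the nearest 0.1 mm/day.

dPW/dt = (32.2 − 45.0) mm / (24/24 day) = -12.800 mm/day.
C = dPW/dt − E + P = (-12.800) − 0.89 + 9.12 = -4.6 mm/day.

C ≈ -4.6 mm/day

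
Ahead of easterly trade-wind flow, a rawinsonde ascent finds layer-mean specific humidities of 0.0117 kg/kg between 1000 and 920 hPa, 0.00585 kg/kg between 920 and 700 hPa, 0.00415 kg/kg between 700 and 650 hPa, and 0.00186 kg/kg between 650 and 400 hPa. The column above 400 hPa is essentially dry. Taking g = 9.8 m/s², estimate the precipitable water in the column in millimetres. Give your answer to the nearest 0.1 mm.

Precipitable water is the column-integrated vapour mass per unit area: PW = (1/g) Σ q̄ Δp, with q in kg/kg and Δp in Pa (1 kg/m² of water = 1 mm).
Layer 1000–920 hPa: Δp = 80 hPa = 8000 Pa, q̄ = 0.0117 kg/kg → 0.0117 × 8000 / 9.8 = 9.55 mm
Layer 920–700 hPa: Δp = 220 hPa = 22000 Pa, q̄ = 0.00585 kg/kg → 0.00585 × 22000 / 9.8 = 13.13 mm
Layer 700–650 hPa: Δp = 50 hPa = 5000 Pa, q̄ = 0.00415 kg/kg → 0.00415 × 5000 / 9.8 = 2.12 mm
Layer 650–400 hPa: Δp = 250 hPa = 25000 Pa, q̄ = 0.00186 kg/kg → 0.00186 × 25000 / 9.8 = 4.74 mm
PW = 9.55 + 13.13 + 2.12 + 4.74 = 29.54 ≈ 29.5 mm.

PW ≈ 29.5 mm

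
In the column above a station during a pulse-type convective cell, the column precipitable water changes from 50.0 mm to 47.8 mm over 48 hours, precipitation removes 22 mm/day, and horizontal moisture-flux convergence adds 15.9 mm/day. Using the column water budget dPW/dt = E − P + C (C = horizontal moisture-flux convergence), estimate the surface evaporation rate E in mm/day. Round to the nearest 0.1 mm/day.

E ≈ 5.0 mm/day

dPW/dt = (47.8 − 50.0) mm / (48/24 day) = -1.100 mm/day.
E = dPW/dt + P − C = (-1.100) + 22 − (15.9) = 5.0 mm/day.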